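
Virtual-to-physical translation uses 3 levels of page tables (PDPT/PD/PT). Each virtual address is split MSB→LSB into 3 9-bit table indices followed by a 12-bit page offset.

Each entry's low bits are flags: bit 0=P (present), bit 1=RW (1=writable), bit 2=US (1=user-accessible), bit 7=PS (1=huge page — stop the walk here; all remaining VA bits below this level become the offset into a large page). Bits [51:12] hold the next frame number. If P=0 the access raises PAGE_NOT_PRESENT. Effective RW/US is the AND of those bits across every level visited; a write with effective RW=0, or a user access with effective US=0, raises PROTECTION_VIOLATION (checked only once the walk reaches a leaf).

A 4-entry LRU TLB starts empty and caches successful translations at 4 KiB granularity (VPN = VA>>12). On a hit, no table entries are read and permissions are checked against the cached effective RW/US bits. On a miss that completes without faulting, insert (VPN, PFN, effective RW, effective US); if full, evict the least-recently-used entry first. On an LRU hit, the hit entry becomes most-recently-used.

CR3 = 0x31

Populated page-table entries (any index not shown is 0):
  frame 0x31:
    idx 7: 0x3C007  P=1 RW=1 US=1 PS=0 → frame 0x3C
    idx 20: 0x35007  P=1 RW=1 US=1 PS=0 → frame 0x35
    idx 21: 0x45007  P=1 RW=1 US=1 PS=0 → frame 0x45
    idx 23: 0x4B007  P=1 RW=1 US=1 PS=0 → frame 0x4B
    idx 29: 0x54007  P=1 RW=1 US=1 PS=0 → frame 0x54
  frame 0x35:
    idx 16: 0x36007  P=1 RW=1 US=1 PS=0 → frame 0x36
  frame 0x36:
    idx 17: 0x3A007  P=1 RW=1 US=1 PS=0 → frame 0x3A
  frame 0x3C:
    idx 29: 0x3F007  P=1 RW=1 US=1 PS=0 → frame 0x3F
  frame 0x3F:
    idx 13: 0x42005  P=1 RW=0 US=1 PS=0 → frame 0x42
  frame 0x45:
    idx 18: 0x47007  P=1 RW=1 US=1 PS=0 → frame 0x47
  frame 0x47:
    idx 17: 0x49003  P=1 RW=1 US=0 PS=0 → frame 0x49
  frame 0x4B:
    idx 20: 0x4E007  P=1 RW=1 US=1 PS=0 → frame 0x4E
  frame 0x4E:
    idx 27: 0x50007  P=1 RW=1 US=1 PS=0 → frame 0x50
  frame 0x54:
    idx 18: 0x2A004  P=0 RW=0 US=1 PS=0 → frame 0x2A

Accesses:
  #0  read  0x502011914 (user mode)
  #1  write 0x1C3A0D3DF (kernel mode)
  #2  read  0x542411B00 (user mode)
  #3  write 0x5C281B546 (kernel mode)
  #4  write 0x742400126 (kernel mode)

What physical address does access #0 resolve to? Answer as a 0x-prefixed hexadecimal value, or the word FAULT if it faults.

Walk each access:
#0 VA=0x502011914 (r,user):
  lvl0: tbl 0x31, slot 20 ⇒ 0x35007 (P1/RW1/US1/PS0)
  lvl1: tbl 0x35, slot 16 ⇒ 0x36007 (P1/RW1/US1/PS0)
  lvl2: tbl 0x36, slot 17 ⇒ 0x3A007 (P1/RW1/US1/PS0)
  ⇒ phys 0x3A914  [3 reads]
#1 VA=0x1C3A0D3DF (w,kernel):
  lvl0: tbl 0x31, slot 7 ⇒ 0x3C007 (P1/RW1/US1/PS0)
  lvl1: tbl 0x3C, slot 29 ⇒ 0x3F007 (P1/RW1/US1/PS0)
  lvl2: tbl 0x3F, slot 13 ⇒ 0x42005 (P1/RW0/US1/PS0)
  → PROTECTION_VIOLATION  (3 entries read)
#2 VA=0x542411B00 (r,user):
  lvl0: tbl 0x31, slot 21 ⇒ 0x45007 (P1/RW1/US1/PS0)
  lvl1: tbl 0x45, slot 18 ⇒ 0x47007 (P1/RW1/US1/PS0)
  lvl2: tbl 0x47, slot 17 ⇒ 0x49003 (P1/RW1/US0/PS0)
  → PROTECTION_VIOLATION  (3 entries read)
#3 VA=0x5C281B546 (w,kernel):
  lvl0: tbl 0x31, slot 23 ⇒ 0x4B007 (P1/RW1/US1/PS0)
  lvl1: tbl 0x4B, slot 20 ⇒ 0x4E007 (P1/RW1/US1/PS0)
  lvl2: tbl 0x4E, slot 27 ⇒ 0x50007 (P1/RW1/US1/PS0)
  ⇒ phys 0x50546  [3 reads]
#4 VA=0x742400126 (w,kernel):
  lvl0: tbl 0x31, slot 29 ⇒ 0x54007 (P1/RW1/US1/PS0)
  lvl1: tbl 0x54, slot 18 ⇒ 0x2A004 (P0/RW0/US1/PS0)
  → PAGE_NOT_PRESENT  (2 entries read)

Access #0 PA: 0x3A914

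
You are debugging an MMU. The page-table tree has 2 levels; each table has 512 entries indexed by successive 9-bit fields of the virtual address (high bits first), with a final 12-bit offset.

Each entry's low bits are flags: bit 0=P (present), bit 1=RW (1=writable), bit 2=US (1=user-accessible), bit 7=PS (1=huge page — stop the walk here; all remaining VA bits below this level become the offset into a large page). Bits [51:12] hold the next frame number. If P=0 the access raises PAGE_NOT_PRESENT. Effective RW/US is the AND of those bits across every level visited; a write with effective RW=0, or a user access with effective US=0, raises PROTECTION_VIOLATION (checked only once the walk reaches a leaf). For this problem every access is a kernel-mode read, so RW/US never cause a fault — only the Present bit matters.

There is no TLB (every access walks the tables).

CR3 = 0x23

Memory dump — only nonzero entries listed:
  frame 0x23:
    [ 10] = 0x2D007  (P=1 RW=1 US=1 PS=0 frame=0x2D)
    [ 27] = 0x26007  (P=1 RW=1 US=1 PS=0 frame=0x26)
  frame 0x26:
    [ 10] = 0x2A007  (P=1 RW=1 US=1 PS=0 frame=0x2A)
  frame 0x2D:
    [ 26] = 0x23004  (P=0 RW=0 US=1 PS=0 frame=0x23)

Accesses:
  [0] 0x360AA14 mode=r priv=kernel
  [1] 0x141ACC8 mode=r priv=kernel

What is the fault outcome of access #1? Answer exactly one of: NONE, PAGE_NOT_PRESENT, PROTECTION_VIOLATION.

Walk each access:
#0 VA=0x360AA14 (r,kernel):
  lvl0: tbl 0x23, slot 27 ⇒ 0x26007 (P1/RW1/US1/PS0)
  lvl1: tbl 0x26, slot 10 ⇒ 0x2A007 (P1/RW1/US1/PS0)
  → PA=0x2AA14  (2 entries read)
#1 VA=0x141ACC8 (r,kernel):
  lvl0: tbl 0x23, slot 10 ⇒ 0x2D007 (P1/RW1/US1/PS0)
  lvl1: tbl 0x2D, slot 26 ⇒ 0x23004 (P0/RW0/US1/PS0)
  ⇒ fault: PAGE_NOT_PRESENT  — 2 lookups

Access #1 fault: PAGE_NOT_PRESENT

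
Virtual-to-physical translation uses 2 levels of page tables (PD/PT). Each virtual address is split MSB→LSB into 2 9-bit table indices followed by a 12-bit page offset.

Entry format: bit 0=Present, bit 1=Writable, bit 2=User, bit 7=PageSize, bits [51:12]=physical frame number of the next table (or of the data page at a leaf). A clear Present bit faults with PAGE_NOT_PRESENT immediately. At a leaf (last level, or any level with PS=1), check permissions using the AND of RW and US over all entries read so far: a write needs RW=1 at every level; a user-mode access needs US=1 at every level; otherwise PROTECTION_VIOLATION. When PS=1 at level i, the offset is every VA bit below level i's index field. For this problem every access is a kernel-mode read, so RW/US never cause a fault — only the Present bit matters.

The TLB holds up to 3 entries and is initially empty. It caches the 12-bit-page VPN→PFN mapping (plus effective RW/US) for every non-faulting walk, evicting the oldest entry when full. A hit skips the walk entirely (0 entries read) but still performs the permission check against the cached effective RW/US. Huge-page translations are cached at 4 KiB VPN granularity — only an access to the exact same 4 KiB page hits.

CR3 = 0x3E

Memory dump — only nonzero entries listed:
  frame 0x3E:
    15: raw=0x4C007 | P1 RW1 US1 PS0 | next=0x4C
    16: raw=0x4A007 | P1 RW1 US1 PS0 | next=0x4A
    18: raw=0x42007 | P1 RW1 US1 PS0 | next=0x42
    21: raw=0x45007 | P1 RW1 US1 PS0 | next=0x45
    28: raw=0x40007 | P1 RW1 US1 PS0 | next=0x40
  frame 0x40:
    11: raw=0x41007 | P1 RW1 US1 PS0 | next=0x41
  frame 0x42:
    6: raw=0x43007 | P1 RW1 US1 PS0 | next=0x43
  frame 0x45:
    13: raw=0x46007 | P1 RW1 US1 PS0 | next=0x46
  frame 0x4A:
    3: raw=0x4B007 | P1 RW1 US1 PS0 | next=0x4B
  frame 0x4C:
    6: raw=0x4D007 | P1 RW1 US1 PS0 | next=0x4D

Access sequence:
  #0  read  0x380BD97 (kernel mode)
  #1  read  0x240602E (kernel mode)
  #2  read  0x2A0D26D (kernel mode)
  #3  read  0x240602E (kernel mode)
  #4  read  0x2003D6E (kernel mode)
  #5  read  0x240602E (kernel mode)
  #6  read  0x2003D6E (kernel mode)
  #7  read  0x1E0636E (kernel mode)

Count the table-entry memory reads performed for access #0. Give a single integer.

Per-access translation:
#0 VA=0x380BD97 (r,kernel):
  L0: frame=0x3E idx=28 entry=0x40007 [P=1 RW=1 US=1 PS=0]
  L1: frame=0x40 idx=11 entry=0x41007 [P=1 RW=1 US=1 PS=0]
  ⇒ phys 0x41D97  [2 reads]
#1 VA=0x240602E (r,kernel):
  L0: frame=0x3E idx=18 entry=0x42007 [P=1 RW=1 US=1 PS=0]
  L1: frame=0x42 idx=6 entry=0x43007 [P=1 RW=1 US=1 PS=0]
  ⇒ phys 0x4302E  [2 reads]
#2 VA=0x2A0D26D (r,kernel):
  L0: frame=0x3E idx=21 entry=0x45007 [P=1 RW=1 US=1 PS=0]
  L1: frame=0x45 idx=13 entry=0x46007 [P=1 RW=1 US=1 PS=0]
  ⇒ phys 0x4626D  [2 reads]
#3 VA=0x240602E (r,kernel):
  TLB hit vpn=0x2406 → PA=0x4302E
#4 VA=0x2003D6E (r,kernel):
  L0: frame=0x3E idx=16 entry=0x4A007 [P=1 RW=1 US=1 PS=0]
  L1: frame=0x4A idx=3 entry=0x4B007 [P=1 RW=1 US=1 PS=0]
  ⇒ phys 0x4BD6E  [2 reads]
#5 VA=0x240602E (r,kernel):
  TLB hit vpn=0x2406 → PA=0x4302E
#6 VA=0x2003D6E (r,kernel):
  TLB hit vpn=0x2003 → PA=0x4BD6E
#7 VA=0x1E0636E (r,kernel):
  L0: frame=0x3E idx=15 entry=0x4C007 [P=1 RW=1 US=1 PS=0]
  L1: frame=0x4C idx=6 entry=0x4D007 [P=1 RW=1 US=1 PS=0]
  ⇒ phys 0x4D36E  [2 reads]

Entries read for #0: 2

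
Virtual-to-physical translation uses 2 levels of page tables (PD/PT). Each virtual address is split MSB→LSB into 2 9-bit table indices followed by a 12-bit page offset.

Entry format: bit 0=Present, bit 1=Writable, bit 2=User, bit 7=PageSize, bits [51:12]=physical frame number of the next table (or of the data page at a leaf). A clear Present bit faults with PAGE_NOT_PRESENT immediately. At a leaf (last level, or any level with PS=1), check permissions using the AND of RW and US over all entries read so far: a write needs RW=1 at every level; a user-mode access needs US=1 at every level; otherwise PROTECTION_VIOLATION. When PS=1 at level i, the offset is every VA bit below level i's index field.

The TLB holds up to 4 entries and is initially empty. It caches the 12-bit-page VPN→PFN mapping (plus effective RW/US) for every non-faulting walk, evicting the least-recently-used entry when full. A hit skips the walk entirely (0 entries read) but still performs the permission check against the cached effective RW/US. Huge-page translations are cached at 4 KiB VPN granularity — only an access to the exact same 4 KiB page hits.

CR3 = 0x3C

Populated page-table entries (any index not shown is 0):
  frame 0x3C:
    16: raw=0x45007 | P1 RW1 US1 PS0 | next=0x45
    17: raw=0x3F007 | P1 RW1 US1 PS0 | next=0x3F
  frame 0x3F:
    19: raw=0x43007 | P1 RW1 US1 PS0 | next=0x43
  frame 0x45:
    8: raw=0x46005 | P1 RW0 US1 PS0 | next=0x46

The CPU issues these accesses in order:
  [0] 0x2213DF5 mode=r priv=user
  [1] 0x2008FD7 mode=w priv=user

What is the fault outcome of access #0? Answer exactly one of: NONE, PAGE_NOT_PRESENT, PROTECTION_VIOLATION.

Walk each access:
#0 VA=0x2213DF5 (r,user):
  L0: frame=0x3C idx=17 entry=0x3F007 [P=1 RW=1 US=1 PS=0]
  L1: frame=0x3F idx=19 entry=0x43007 [P=1 RW=1 US=1 PS=0]
  → PA=0x43DF5  (2 entries read)
#1 VA=0x2008FD7 (w,user):
  L0: frame=0x3C idx=16 entry=0x45007 [P=1 RW=1 US=1 PS=0]
  L1: frame=0x45 idx=8 entry=0x46005 [P=1 RW=0 US=1 PS=0]
  ✗ PROTECTION_VIOLATION  [2 reads]

Access #0 fault: NONE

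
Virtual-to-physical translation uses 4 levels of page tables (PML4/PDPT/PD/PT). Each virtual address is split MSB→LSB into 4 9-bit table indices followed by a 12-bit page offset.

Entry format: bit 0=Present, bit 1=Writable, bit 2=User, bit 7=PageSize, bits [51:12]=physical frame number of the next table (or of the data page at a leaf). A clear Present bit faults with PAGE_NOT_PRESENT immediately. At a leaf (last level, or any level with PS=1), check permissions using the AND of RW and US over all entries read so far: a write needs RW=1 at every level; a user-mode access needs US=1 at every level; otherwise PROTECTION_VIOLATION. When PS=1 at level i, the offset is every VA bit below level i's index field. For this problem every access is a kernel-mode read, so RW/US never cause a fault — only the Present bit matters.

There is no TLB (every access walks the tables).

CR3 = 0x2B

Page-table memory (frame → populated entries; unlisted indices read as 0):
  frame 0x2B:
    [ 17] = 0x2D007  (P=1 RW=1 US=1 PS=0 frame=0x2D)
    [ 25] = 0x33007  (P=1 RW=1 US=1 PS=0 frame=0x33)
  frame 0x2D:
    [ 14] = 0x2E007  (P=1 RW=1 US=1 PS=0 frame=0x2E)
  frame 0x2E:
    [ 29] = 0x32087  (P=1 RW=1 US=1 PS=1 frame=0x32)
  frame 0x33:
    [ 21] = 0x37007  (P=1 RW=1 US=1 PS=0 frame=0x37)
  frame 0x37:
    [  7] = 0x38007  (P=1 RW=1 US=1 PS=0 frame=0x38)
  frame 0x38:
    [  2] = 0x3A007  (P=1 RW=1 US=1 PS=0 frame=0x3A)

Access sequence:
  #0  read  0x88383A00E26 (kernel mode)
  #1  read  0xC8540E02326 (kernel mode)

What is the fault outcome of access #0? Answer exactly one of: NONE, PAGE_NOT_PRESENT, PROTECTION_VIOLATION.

Trace:
#0 VA=0x88383A00E26 (r,kernel):
  lvl0: tbl 0x2B, slot 17 ⇒ 0x2D007 (P1/RW1/US1/PS0)
  lvl1: tbl 0x2D, slot 14 ⇒ 0x2E007 (P1/RW1/US1/PS0)
  lvl2: tbl 0x2E, slot 29 ⇒ 0x32087 (P1/RW1/US1/PS1)
  ✓ 0x32E26 (huge @L2)  — 3 lookups
#1 VA=0xC8540E02326 (r,kernel):
  lvl0: tbl 0x2B, slot 25 ⇒ 0x33007 (P1/RW1/US1/PS0)
  lvl1: tbl 0x33, slot 21 ⇒ 0x37007 (P1/RW1/US1/PS0)
  lvl2: tbl 0x37, slot 7 ⇒ 0x38007 (P1/RW1/US1/PS0)
  lvl3: tbl 0x38, slot 2 ⇒ 0x3A007 (P1/RW1/US1/PS0)
  ✓ 0x3A326  — 4 lookups

Access #0 fault: NONE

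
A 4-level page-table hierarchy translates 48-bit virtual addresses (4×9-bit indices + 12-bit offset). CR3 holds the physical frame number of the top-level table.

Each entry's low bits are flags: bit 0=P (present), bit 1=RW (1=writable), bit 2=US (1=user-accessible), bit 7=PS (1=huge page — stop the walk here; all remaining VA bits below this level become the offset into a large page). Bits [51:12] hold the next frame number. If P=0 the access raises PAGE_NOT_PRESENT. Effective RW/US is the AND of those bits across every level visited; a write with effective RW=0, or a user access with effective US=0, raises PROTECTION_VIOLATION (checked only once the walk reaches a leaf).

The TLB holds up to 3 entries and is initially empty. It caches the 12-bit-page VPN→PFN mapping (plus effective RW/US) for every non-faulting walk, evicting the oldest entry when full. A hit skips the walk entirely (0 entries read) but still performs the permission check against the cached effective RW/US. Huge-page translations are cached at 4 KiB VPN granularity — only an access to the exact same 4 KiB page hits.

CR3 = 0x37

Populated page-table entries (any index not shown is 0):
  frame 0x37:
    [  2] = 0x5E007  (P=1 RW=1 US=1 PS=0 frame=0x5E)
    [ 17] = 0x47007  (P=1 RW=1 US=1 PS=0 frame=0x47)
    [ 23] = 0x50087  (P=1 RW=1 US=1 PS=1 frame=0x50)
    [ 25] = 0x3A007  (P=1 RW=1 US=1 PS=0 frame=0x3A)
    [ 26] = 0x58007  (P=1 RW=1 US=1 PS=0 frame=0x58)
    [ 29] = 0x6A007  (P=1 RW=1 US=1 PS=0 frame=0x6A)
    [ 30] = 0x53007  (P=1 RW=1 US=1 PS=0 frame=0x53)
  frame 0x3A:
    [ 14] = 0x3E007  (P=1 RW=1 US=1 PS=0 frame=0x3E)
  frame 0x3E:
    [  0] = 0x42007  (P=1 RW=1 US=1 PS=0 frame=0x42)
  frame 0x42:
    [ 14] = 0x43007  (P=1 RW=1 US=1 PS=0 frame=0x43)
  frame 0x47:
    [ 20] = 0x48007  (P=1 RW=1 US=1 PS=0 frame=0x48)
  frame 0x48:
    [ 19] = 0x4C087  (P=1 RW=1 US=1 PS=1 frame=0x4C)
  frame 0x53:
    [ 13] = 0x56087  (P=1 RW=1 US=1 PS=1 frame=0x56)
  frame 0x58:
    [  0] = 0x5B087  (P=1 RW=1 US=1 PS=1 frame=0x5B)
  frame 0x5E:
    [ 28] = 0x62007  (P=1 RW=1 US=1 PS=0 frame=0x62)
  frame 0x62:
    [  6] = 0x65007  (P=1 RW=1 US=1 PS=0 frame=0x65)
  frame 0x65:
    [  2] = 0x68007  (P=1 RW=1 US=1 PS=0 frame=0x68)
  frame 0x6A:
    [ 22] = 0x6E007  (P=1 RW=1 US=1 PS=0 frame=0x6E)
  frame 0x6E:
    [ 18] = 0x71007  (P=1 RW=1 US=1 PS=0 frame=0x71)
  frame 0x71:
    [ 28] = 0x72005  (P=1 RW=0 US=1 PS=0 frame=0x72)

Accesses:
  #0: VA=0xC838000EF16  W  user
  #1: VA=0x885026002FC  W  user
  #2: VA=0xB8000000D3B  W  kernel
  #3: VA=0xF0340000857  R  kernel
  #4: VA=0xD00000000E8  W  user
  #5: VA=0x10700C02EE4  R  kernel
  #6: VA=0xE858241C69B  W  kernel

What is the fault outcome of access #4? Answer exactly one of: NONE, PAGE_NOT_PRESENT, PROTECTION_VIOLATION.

Trace:
#0 VA=0xC838000EF16 (w,user):
  lvl0: tbl 0x37, slot 25 ⇒ 0x3A007 (P1/RW1/US1/PS0)
  lvl1: tbl 0x3A, slot 14 ⇒ 0x3E007 (P1/RW1/US1/PS0)
  lvl2: tbl 0x3E, slot 0 ⇒ 0x42007 (P1/RW1/US1/PS0)
  lvl3: tbl 0x42, slot 14 ⇒ 0x43007 (P1/RW1/US1/PS0)
  → PA=0x43F16  (4 entries read)
#1 VA=0x885026002FC (w,user):
  lvl0: tbl 0x37, slot 17 ⇒ 0x47007 (P1/RW1/US1/PS0)
  lvl1: tbl 0x47, slot 20 ⇒ 0x48007 (P1/RW1/US1/PS0)
  lvl2: tbl 0x48, slot 19 ⇒ 0x4C087 (P1/RW1/US1/PS1)
  → PA=0x4C2FC (huge @L2)  (3 entries read)
#2 VA=0xB8000000D3B (w,kernel):
  lvl0: tbl 0x37, slot 23 ⇒ 0x50087 (P1/RW1/US1/PS1)
  → PA=0x50D3B (huge @L0)  (1 entries read)
#3 VA=0xF0340000857 (r,kernel):
  lvl0: tbl 0x37, slot 30 ⇒ 0x53007 (P1/RW1/US1/PS0)
  lvl1: tbl 0x53, slot 13 ⇒ 0x56087 (P1/RW1/US1/PS1)
  → PA=0x56857 (huge @L1)  (2 entries read)
#4 VA=0xD00000000E8 (w,user):
  lvl0: tbl 0x37, slot 26 ⇒ 0x58007 (P1/RW1/US1/PS0)
  lvl1: tbl 0x58, slot 0 ⇒ 0x5B087 (P1/RW1/US1/PS1)
  → PA=0x5B0E8 (huge @L1)  (2 entries read)
#5 VA=0x10700C02EE4 (r,kernel):
  lvl0: tbl 0x37, slot 2 ⇒ 0x5E007 (P1/RW1/US1/PS0)
  lvl1: tbl 0x5E, slot 28 ⇒ 0x62007 (P1/RW1/US1/PS0)
  lvl2: tbl 0x62, slot 6 ⇒ 0x65007 (P1/RW1/US1/PS0)
  lvl3: tbl 0x65, slot 2 ⇒ 0x68007 (P1/RW1/US1/PS0)
  → PA=0x68EE4  (4 entries read)
#6 VA=0xE858241C69B (w,kernel):
  lvl0: tbl 0x37, slot 29 ⇒ 0x6A007 (P1/RW1/US1/PS0)
  lvl1: tbl 0x6A, slot 22 ⇒ 0x6E007 (P1/RW1/US1/PS0)
  lvl2: tbl 0x6E, slot 18 ⇒ 0x71007 (P1/RW1/US1/PS0)
  lvl3: tbl 0x71, slot 28 ⇒ 0x72005 (P1/RW0/US1/PS0)
  ⇒ fault: PROTECTION_VIOLATION  — 4 lookups

Access #4 fault: NONE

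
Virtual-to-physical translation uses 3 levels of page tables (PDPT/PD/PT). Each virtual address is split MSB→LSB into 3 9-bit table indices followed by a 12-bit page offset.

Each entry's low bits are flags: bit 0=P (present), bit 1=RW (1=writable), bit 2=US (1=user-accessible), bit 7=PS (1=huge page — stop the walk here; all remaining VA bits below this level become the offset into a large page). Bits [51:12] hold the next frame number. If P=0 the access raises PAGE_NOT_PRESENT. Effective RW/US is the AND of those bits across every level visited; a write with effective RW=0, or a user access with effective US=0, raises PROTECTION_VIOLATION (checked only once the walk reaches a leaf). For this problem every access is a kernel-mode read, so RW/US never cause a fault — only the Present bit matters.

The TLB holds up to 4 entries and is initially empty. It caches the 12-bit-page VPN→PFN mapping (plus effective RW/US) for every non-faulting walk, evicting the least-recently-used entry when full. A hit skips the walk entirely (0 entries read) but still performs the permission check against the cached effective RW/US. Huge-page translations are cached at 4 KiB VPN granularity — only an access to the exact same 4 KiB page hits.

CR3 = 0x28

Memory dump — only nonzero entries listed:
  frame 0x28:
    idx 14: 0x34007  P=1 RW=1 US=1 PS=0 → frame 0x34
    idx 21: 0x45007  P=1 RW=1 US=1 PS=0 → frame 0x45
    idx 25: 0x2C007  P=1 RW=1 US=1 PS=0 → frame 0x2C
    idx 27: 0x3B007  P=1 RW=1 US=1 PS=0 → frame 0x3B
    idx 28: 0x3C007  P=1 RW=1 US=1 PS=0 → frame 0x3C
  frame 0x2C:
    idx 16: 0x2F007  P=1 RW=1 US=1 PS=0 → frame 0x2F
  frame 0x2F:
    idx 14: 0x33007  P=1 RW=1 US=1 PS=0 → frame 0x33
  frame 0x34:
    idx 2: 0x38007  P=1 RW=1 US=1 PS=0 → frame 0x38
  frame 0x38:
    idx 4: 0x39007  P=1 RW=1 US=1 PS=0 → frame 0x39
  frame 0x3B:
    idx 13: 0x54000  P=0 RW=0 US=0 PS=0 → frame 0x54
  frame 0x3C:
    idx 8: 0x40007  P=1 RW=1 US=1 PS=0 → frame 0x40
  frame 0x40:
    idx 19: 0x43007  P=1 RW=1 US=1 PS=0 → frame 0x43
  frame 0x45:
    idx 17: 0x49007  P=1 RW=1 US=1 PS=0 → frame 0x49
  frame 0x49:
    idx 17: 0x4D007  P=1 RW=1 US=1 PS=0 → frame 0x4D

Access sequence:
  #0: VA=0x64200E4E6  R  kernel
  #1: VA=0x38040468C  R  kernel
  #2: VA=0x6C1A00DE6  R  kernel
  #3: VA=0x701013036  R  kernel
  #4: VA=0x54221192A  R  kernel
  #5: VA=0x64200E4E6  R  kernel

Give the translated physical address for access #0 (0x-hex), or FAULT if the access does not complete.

Walk each access:
#0 VA=0x64200E4E6 (r,kernel):
  [0] read 0x28 idx=25: raw=0x2C007 flags P=1 W=1 U=1 S=0
  [1] read 0x2C idx=16: raw=0x2F007 flags P=1 W=1 U=1 S=0
  [2] read 0x2F idx=14: raw=0x33007 flags P=1 W=1 U=1 S=0
  ⇒ phys 0x334E6  [3 reads]
#1 VA=0x38040468C (r,kernel):
  [0] read 0x28 idx=14: raw=0x34007 flags P=1 W=1 U=1 S=0
  [1] read 0x34 idx=2: raw=0x38007 flags P=1 W=1 U=1 S=0
  [2] read 0x38 idx=4: raw=0x39007 flags P=1 W=1 U=1 S=0
  ⇒ phys 0x3968C  [3 reads]
#2 VA=0x6C1A00DE6 (r,kernel):
  [0] read 0x28 idx=27: raw=0x3B007 flags P=1 W=1 U=1 S=0
  [1] read 0x3B idx=13: raw=0x54000 flags P=0 W=0 U=0 S=0
  → PAGE_NOT_PRESENT  (2 entries read)
#3 VA=0x701013036 (r,kernel):
  [0] read 0x28 idx=28: raw=0x3C007 flags P=1 W=1 U=1 S=0
  [1] read 0x3C idx=8: raw=0x40007 flags P=1 W=1 U=1 S=0
  [2] read 0x40 idx=19: raw=0x43007 flags P=1 W=1 U=1 S=0
  ⇒ phys 0x43036  [3 reads]
#4 VA=0x54221192A (r,kernel):
  [0] read 0x28 idx=21: raw=0x45007 flags P=1 W=1 U=1 S=0
  [1] read 0x45 idx=17: raw=0x49007 flags P=1 W=1 U=1 S=0
  [2] read 0x49 idx=17: raw=0x4D007 flags P=1 W=1 U=1 S=0
  ⇒ phys 0x4D92A  [3 reads]
#5 VA=0x64200E4E6 (r,kernel):
  TLB hit vpn=0x64200E → PA=0x334E6

Access #0 PA: 0x334E6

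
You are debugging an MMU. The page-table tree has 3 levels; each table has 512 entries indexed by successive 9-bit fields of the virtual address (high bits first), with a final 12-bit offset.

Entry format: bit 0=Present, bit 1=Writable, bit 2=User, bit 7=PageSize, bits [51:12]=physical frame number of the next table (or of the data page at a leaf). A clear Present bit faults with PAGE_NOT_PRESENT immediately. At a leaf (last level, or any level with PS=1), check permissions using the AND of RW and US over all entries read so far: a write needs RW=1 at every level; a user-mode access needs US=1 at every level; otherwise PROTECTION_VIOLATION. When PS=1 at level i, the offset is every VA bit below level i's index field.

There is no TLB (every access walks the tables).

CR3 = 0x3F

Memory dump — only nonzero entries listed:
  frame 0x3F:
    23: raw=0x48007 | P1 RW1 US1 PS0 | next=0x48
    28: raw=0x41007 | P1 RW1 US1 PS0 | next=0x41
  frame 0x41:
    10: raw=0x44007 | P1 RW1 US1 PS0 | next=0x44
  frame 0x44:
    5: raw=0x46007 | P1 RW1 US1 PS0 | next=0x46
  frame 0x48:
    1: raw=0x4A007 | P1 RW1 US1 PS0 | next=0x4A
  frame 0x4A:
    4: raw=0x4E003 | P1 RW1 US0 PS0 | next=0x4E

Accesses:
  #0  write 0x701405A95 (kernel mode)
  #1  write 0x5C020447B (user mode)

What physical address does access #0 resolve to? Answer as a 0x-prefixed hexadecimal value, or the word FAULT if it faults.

Trace:
#0 VA=0x701405A95 (w,kernel):
  [0] read 0x3F idx=28: raw=0x41007 flags P=1 W=1 U=1 S=0
  [1] read 0x41 idx=10: raw=0x44007 flags P=1 W=1 U=1 S=0
  [2] read 0x44 idx=5: raw=0x46007 flags P=1 W=1 U=1 S=0
  → PA=0x46A95  (3 entries read)
#1 VA=0x5C020447B (w,user):
  [0] read 0x3F idx=23: raw=0x48007 flags P=1 W=1 U=1 S=0
  [1] read 0x48 idx=1: raw=0x4A007 flags P=1 W=1 U=1 S=0
  [2] read 0x4A idx=4: raw=0x4E003 flags P=1 W=1 U=0 S=0
  ⇒ fault: PROTECTION_VIOLATION  — 3 lookups

Access #0 PA: 0x46A95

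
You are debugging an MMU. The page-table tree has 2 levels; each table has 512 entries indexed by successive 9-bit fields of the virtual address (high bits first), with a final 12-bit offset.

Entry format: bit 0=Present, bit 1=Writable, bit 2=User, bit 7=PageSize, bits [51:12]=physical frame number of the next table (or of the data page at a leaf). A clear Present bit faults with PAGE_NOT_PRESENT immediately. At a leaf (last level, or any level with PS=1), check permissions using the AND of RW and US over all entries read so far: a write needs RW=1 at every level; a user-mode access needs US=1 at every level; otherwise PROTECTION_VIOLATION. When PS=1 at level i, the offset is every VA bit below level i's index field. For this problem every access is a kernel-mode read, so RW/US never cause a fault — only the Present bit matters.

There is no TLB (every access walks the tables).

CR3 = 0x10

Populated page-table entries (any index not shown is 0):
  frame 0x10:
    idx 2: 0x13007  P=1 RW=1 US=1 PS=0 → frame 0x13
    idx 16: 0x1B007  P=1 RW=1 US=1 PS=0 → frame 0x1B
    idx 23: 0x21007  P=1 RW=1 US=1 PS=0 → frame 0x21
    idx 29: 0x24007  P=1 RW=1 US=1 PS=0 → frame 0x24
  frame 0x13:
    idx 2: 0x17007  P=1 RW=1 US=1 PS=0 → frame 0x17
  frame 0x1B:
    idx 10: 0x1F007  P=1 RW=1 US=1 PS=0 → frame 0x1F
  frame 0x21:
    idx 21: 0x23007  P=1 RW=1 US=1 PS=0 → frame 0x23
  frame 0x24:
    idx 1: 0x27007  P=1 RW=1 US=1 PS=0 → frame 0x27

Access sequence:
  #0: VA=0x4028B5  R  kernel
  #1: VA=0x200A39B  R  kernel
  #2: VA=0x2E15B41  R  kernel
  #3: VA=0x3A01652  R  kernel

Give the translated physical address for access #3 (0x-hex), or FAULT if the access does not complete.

Per-access translation:
#0 VA=0x4028B5 (r,kernel):
  L0: frame=0x10 idx=2 entry=0x13007 [P=1 RW=1 US=1 PS=0]
  L1: frame=0x13 idx=2 entry=0x17007 [P=1 RW=1 US=1 PS=0]
  ✓ 0x178B5  — 2 lookups
#1 VA=0x200A39B (r,kernel):
  L0: frame=0x10 idx=16 entry=0x1B007 [P=1 RW=1 US=1 PS=0]
  L1: frame=0x1B idx=10 entry=0x1F007 [P=1 RW=1 US=1 PS=0]
  ✓ 0x1F39B  — 2 lookups
#2 VA=0x2E15B41 (r,kernel):
  L0: frame=0x10 idx=23 entry=0x21007 [P=1 RW=1 US=1 PS=0]
  L1: frame=0x21 idx=21 entry=0x23007 [P=1 RW=1 US=1 PS=0]
  ✓ 0x23B41  — 2 lookups
#3 VA=0x3A01652 (r,kernel):
  L0: frame=0x10 idx=29 entry=0x24007 [P=1 RW=1 US=1 PS=0]
  L1: frame=0x24 idx=1 entry=0x27007 [P=1 RW=1 US=1 PS=0]
  ✓ 0x27652  — 2 lookups

Access #3 PA: 0x27652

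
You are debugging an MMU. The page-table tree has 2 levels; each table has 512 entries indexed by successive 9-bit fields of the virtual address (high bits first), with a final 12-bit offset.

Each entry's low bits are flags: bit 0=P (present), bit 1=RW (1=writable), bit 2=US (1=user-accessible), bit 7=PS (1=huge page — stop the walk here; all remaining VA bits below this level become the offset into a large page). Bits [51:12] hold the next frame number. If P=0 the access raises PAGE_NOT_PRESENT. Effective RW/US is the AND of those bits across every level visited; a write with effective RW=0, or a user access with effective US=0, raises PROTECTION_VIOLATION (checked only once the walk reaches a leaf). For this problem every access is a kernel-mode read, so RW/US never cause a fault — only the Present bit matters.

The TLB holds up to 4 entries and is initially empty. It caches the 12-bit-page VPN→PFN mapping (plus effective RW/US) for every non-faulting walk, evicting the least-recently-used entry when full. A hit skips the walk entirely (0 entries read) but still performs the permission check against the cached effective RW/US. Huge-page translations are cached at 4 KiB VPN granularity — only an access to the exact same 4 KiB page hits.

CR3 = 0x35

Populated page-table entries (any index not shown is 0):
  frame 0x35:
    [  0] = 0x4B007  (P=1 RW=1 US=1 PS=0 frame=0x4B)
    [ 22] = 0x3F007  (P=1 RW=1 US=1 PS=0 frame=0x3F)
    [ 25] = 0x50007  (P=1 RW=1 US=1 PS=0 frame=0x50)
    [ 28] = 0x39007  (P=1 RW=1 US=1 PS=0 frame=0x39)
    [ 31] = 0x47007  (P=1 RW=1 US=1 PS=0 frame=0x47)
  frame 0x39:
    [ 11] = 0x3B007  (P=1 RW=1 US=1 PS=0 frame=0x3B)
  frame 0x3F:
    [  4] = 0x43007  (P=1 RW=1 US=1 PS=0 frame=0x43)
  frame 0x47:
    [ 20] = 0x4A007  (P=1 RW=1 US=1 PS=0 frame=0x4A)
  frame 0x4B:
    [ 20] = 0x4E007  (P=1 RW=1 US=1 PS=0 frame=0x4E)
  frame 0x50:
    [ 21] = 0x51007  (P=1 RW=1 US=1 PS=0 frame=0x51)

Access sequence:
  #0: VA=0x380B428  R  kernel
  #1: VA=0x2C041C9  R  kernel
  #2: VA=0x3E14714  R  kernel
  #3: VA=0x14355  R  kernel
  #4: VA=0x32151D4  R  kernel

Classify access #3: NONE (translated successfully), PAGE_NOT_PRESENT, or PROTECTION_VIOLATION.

Trace:
#0 VA=0x380B428 (r,kernel):
  L0: frame=0x35 idx=28 entry=0x39007 [P=1 RW=1 US=1 PS=0]
  L1: frame=0x39 idx=11 entry=0x3B007 [P=1 RW=1 US=1 PS=0]
  ⇒ phys 0x3B428  [2 reads]
#1 VA=0x2C041C9 (r,kernel):
  L0: frame=0x35 idx=22 entry=0x3F007 [P=1 RW=1 US=1 PS=0]
  L1: frame=0x3F idx=4 entry=0x43007 [P=1 RW=1 US=1 PS=0]
  ⇒ phys 0x431C9  [2 reads]
#2 VA=0x3E14714 (r,kernel):
  L0: frame=0x35 idx=31 entry=0x47007 [P=1 RW=1 US=1 PS=0]
  L1: frame=0x47 idx=20 entry=0x4A007 [P=1 RW=1 US=1 PS=0]
  ⇒ phys 0x4A714  [2 reads]
#3 VA=0x14355 (r,kernel):
  L0: frame=0x35 idx=0 entry=0x4B007 [P=1 RW=1 US=1 PS=0]
  L1: frame=0x4B idx=20 entry=0x4E007 [P=1 RW=1 US=1 PS=0]
  ⇒ phys 0x4E355  [2 reads]
#4 VA=0x32151D4 (r,kernel):
  L0: frame=0x35 idx=25 entry=0x50007 [P=1 RW=1 US=1 PS=0]
  L1: frame=0x50 idx=21 entry=0x51007 [P=1 RW=1 US=1 PS=0]
  ⇒ phys 0x511D4  [2 reads]

Access #3 fault: NONE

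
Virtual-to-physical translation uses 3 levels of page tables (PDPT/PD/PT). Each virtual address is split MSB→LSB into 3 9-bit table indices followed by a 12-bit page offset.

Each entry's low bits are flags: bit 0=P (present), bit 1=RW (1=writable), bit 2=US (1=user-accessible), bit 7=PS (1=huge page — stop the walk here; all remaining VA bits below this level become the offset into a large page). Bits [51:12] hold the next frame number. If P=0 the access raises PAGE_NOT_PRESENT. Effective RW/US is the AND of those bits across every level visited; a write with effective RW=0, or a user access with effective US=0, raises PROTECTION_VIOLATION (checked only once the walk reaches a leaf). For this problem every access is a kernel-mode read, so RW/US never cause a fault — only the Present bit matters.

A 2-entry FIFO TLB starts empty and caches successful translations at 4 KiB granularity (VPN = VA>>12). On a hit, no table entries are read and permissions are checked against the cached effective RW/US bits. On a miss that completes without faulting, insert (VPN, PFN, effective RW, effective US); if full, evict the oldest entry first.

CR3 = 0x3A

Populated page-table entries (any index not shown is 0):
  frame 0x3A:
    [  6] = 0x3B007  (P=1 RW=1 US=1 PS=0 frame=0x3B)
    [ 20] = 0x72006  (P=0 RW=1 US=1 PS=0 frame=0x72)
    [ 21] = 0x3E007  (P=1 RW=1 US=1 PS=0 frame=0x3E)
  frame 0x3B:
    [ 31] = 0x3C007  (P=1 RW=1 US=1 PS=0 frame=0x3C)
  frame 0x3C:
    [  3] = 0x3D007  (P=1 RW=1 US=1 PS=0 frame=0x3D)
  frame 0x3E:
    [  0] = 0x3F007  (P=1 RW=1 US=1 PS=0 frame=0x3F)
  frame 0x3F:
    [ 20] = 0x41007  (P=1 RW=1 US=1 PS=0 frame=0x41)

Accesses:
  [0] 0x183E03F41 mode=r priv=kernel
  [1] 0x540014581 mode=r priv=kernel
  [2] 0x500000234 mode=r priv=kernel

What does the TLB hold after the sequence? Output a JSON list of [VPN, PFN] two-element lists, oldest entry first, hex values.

Walk each access:
#0 VA=0x183E03F41 (r,kernel):
  L0 @0x3A[6] → 0x3B007  P=1,RW=1,US=1,PS=0
  L1 @0x3B[31] → 0x3C007  P=1,RW=1,US=1,PS=0
  L2 @0x3C[3] → 0x3D007  P=1,RW=1,US=1,PS=0
  ⇒ phys 0x3DF41  [3 reads]
#1 VA=0x540014581 (r,kernel):
  L0 @0x3A[21] → 0x3E007  P=1,RW=1,US=1,PS=0
  L1 @0x3E[0] → 0x3F007  P=1,RW=1,US=1,PS=0
  L2 @0x3F[20] → 0x41007  P=1,RW=1,US=1,PS=0
  ⇒ phys 0x41581  [3 reads]
#2 VA=0x500000234 (r,kernel):
  L0 @0x3A[20] → 0x72006  P=0,RW=1,US=1,PS=0
  ✗ PAGE_NOT_PRESENT  [1 reads]

TLB: [["0x183E03", "0x3D"], ["0x540014", "0x41"]]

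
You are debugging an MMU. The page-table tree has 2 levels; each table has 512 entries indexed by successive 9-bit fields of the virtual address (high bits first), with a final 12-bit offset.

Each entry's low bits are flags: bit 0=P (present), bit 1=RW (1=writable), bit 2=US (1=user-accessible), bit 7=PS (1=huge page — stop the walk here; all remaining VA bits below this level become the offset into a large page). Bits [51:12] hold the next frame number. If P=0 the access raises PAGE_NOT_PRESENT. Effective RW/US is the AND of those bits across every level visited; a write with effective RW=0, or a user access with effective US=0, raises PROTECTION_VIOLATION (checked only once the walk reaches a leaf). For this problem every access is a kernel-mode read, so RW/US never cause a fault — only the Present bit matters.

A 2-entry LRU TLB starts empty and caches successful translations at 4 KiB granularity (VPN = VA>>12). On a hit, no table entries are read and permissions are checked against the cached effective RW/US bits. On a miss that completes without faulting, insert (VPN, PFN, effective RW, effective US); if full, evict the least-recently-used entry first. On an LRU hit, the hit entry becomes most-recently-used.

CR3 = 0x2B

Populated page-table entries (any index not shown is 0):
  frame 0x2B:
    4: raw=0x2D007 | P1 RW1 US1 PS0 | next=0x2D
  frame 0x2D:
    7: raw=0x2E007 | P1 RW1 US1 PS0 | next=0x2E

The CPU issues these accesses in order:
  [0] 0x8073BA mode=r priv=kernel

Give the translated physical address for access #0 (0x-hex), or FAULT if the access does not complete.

Walk each access:
#0 VA=0x8073BA (r,kernel):
  [0] read 0x2B idx=4: raw=0x2D007 flags P=1 W=1 U=1 S=0
  [1] read 0x2D idx=7: raw=0x2E007 flags P=1 W=1 U=1 S=0
  ⇒ phys 0x2E3BA  [2 reads]

Access #0 PA: 0x2E3BA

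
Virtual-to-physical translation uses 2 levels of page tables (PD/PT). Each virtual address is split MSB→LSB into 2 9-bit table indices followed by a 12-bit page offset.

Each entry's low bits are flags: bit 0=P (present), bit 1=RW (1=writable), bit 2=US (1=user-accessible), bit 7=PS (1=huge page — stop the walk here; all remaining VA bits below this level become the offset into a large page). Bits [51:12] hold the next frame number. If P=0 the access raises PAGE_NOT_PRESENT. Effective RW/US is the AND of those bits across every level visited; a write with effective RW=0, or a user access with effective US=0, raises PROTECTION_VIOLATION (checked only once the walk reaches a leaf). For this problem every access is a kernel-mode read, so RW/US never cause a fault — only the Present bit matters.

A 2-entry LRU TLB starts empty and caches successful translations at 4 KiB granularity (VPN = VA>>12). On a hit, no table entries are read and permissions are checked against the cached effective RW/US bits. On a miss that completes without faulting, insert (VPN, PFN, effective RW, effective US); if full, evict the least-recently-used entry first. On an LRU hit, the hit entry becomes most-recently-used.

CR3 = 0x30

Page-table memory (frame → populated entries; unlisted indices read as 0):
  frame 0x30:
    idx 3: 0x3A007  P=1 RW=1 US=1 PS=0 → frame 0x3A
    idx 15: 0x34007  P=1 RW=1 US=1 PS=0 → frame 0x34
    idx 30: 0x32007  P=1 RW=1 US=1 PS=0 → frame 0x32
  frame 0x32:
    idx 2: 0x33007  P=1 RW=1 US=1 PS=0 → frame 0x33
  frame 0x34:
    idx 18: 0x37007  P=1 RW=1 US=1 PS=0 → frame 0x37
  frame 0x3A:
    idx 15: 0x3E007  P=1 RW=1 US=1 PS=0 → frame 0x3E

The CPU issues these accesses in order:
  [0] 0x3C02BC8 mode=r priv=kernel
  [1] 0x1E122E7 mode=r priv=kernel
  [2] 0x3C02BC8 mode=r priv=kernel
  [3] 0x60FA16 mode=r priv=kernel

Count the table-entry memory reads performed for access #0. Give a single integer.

Walk each access:
#0 VA=0x3C02BC8 (r,kernel):
  L0: frame=0x30 idx=30 entry=0x32007 [P=1 RW=1 US=1 PS=0]
  L1: frame=0x32 idx=2 entry=0x33007 [P=1 RW=1 US=1 PS=0]
  → PA=0x33BC8  (2 entries read)
#1 VA=0x1E122E7 (r,kernel):
  L0: frame=0x30 idx=15 entry=0x34007 [P=1 RW=1 US=1 PS=0]
  L1: frame=0x34 idx=18 entry=0x37007 [P=1 RW=1 US=1 PS=0]
  → PA=0x372E7  (2 entries read)
#2 VA=0x3C02BC8 (r,kernel):
  TLB hit vpn=0x3C02 → PA=0x33BC8
#3 VA=0x60FA16 (r,kernel):
  L0: frame=0x30 idx=3 entry=0x3A007 [P=1 RW=1 US=1 PS=0]
  L1: frame=0x3A idx=15 entry=0x3E007 [P=1 RW=1 US=1 PS=0]
  → PA=0x3EA16  (2 entries read)

Entries read for #0: 2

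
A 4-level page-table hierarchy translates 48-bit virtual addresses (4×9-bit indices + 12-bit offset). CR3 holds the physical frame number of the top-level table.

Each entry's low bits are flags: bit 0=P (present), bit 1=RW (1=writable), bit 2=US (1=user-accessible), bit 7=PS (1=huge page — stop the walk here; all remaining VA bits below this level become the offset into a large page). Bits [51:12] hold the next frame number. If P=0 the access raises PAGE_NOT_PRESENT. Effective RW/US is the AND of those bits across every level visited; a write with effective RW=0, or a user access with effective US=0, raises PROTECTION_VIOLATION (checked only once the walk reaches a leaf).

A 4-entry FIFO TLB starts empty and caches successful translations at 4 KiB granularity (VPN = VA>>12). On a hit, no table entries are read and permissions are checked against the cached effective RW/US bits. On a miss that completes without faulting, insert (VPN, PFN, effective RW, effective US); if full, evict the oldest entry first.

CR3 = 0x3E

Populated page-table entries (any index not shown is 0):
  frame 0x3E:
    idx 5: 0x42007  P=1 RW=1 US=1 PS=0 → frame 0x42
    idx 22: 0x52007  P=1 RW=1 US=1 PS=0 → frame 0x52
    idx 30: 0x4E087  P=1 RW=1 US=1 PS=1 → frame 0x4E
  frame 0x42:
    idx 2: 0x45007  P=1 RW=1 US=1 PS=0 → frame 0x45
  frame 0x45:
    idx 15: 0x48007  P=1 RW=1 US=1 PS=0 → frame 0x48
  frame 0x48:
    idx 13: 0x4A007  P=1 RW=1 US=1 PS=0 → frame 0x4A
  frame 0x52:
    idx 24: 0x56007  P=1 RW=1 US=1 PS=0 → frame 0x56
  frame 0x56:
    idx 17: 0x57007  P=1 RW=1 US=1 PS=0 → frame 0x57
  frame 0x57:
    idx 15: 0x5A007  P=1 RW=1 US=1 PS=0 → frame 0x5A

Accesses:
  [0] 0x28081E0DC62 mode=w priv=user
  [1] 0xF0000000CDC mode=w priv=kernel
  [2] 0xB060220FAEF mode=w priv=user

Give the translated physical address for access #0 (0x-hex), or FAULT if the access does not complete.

Per-access translation:
#0 VA=0x28081E0DC62 (w,user):
  L0 @0x3E[5] → 0x42007  P=1,RW=1,US=1,PS=0
  L1 @0x42[2] → 0x45007  P=1,RW=1,US=1,PS=0
  L2 @0x45[15] → 0x48007  P=1,RW=1,US=1,PS=0
  L3 @0x48[13] → 0x4A007  P=1,RW=1,US=1,PS=0
  ✓ 0x4AC62  — 4 lookups
#1 VA=0xF0000000CDC (w,kernel):
  L0 @0x3E[30] → 0x4E087  P=1,RW=1,US=1,PS=1
  ✓ 0x4ECDC (huge @L0)  — 1 lookups
#2 VA=0xB060220FAEF (w,user):
  L0 @0x3E[22] → 0x52007  P=1,RW=1,US=1,PS=0
  L1 @0x52[24] → 0x56007  P=1,RW=1,US=1,PS=0
  L2 @0x56[17] → 0x57007  P=1,RW=1,US=1,PS=0
  L3 @0x57[15] → 0x5A007  P=1,RW=1,US=1,PS=0
  ✓ 0x5AAEF  — 4 lookups

Access #0 PA: 0x4AC62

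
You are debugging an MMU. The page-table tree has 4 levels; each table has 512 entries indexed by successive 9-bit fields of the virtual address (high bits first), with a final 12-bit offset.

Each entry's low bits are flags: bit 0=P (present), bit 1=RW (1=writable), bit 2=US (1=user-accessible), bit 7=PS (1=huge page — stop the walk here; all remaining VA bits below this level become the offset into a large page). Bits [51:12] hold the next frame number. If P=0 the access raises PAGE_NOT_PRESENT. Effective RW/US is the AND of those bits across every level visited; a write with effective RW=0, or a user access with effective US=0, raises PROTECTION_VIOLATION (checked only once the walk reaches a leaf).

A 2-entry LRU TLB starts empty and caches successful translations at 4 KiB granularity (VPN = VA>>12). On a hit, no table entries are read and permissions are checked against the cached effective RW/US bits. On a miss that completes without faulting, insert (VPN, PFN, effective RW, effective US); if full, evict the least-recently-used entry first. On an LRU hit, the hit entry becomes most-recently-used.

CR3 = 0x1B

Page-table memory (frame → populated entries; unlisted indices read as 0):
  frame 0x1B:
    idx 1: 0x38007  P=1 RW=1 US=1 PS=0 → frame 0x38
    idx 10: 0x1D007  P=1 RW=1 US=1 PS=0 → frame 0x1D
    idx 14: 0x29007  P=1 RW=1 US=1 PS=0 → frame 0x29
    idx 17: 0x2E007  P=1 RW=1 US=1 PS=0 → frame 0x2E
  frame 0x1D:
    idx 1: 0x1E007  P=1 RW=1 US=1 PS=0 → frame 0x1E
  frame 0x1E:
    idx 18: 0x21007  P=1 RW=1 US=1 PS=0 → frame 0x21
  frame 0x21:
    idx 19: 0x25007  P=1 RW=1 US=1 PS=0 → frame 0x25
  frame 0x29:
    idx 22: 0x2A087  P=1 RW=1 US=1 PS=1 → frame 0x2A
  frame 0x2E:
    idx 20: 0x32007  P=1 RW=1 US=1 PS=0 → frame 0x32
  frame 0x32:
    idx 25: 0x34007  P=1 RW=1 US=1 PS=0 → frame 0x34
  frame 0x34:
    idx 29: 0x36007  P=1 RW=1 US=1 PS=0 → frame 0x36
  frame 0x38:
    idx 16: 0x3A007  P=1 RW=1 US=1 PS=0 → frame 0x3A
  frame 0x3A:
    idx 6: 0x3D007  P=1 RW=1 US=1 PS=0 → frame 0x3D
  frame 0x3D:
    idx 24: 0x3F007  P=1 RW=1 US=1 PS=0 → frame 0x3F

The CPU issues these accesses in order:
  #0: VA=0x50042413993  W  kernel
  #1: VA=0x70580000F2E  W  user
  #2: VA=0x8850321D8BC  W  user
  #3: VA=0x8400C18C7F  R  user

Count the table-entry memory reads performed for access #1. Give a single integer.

Trace:
#0 VA=0x50042413993 (w,kernel):
  lvl0: tbl 0x1B, slot 10 ⇒ 0x1D007 (P1/RW1/US1/PS0)
  lvl1: tbl 0x1D, slot 1 ⇒ 0x1E007 (P1/RW1/US1/PS0)
  lvl2: tbl 0x1E, slot 18 ⇒ 0x21007 (P1/RW1/US1/PS0)
  lvl3: tbl 0x21, slot 19 ⇒ 0x25007 (P1/RW1/US1/PS0)
  ✓ 0x25993  — 4 lookups
#1 VA=0x70580000F2E (w,user):
  lvl0: tbl 0x1B, slot 14 ⇒ 0x29007 (P1/RW1/US1/PS0)
  lvl1: tbl 0x29, slot 22 ⇒ 0x2A087 (P1/RW1/US1/PS1)
  ✓ 0x2AF2E (huge @L1)  — 2 lookups
#2 VA=0x8850321D8BC (w,user):
  lvl0: tbl 0x1B, slot 17 ⇒ 0x2E007 (P1/RW1/US1/PS0)
  lvl1: tbl 0x2E, slot 20 ⇒ 0x32007 (P1/RW1/US1/PS0)
  lvl2: tbl 0x32, slot 25 ⇒ 0x34007 (P1/RW1/US1/PS0)
  lvl3: tbl 0x34, slot 29 ⇒ 0x36007 (P1/RW1/US1/PS0)
  ✓ 0x368BC  — 4 lookups
#3 VA=0x8400C18C7F (r,user):
  lvl0: tbl 0x1B, slot 1 ⇒ 0x38007 (P1/RW1/US1/PS0)
  lvl1: tbl 0x38, slot 16 ⇒ 0x3A007 (P1/RW1/US1/PS0)
  lvl2: tbl 0x3A, slot 6 ⇒ 0x3D007 (P1/RW1/US1/PS0)
  lvl3: tbl 0x3D, slot 24 ⇒ 0x3F007 (P1/RW1/US1/PS0)
  ✓ 0x3FC7F  — 4 lookups

Entries read for #1: 2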